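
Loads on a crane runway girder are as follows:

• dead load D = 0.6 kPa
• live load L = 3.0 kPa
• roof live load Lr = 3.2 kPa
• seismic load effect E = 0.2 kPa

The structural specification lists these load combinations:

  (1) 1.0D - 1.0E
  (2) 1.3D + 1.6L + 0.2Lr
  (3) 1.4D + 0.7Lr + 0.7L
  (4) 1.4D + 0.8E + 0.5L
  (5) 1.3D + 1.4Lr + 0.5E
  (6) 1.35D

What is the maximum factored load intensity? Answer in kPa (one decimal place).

(1) 1.0(0.6) - 1.0(0.2) = 0.6 - 0.2 = 0.4
(2) 1.3(0.6) + 1.6(3.0) + 0.2(3.2) = 0.8 + 4.8 + 0.6 = 6.2
(3) 1.4(0.6) + 0.7(3.2) + 0.7(3.0) = 5.2
(4) 1.4(0.6) + 0.8(0.2) + 0.5(3.0) = 0.8 + 0.2 + 1.5 = 2.5
(5) 1.3(0.6) + 1.4(3.2) + 0.5(0.2) = 0.8 + 4.5 + 0.1 = 5.4
(6) 1.35(0.6) = 0.8
Combination 2 governs: q_u = 6.2 kPa.

6.2 kPa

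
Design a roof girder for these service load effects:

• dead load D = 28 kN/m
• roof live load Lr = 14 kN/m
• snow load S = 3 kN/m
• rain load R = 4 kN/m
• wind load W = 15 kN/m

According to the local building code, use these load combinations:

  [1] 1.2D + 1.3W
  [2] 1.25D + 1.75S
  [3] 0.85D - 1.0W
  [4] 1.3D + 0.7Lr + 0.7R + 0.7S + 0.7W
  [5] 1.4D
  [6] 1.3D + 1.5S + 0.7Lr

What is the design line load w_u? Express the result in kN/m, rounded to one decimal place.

[1] 1.2(28) + 1.3(15) = 33.6 + 19.5 = 53.1
[2] 1.25(28) + 1.75(3) = 35.0 + 5.3 = 40.3
[3] 0.85(28) - 1.0(15) = 23.8 - 15.0 = 8.8
[4] 1.3(28) + 0.7(14) + 0.7(4) + 0.7(3) + 0.7(15) = 36.4 + 9.8 + 2.8 + 2.1 + 10.5 = 61.6
[5] 1.4(28) = 39.2
[6] 1.3(28) + 1.5(3) + 0.7(14) = 36.4 + 4.5 + 9.8 = 50.7
Combination 4 governs: w_u = 61.6 kN/m.

61.6 kN/m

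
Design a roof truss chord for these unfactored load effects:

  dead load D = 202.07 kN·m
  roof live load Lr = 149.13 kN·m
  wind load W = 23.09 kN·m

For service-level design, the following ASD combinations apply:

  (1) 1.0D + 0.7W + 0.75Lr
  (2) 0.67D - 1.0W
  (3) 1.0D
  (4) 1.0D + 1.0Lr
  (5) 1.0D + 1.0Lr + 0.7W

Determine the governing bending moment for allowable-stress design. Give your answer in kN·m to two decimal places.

(1) 1.0(202.07) + 0.7(23.09) + 0.75(149.13) = 330.08
(2) 0.67(202.07) - 1.0(23.09) = 112.30
(3) 1.0(202.07) = 202.07
(4) 1.0(202.07) + 1.0(149.13) = 351.20
(5) 1.0(202.07) + 1.0(149.13) + 0.7(23.09) = 367.36
Combination 5 governs: M = 367.36 kN·m.

367.36 kN·m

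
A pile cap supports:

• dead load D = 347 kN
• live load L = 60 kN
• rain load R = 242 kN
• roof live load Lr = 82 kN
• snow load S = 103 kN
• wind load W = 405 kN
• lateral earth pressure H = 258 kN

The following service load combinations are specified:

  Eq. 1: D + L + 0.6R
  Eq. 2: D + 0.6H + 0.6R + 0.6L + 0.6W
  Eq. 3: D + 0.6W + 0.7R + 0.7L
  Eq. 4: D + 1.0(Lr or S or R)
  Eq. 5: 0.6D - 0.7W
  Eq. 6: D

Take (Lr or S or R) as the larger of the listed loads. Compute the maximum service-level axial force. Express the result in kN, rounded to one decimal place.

(Lr or S or R) → R = 242 kN.
Eq. 1: 1.0(347) + 1.0(60) + 0.6(242) = 347.0 + 60.0 + 145.2 = 552.2
Eq. 2: 1.0(347) + 0.6(258) + 0.6(242) + 0.6(60) + 0.6(405) = 347.0 + 154.8 + 145.2 + 36.0 + 243.0 = 926.0
Eq. 3: 1.0(347) + 0.6(405) + 0.7(242) + 0.7(60) = 347.0 + 243.0 + 169.4 + 42.0 = 801.4
Eq. 4: 1.0(347) + 1.0(242) = 347.0 + 242.0 = 589.0
Eq. 5: 0.6(347) - 0.7(405) = 208.2 - 283.5 = -75.3
Eq. 6: 1.0(347) = 347.0
The controlling combination is 2, giving 926.0 kN.

926.0 kN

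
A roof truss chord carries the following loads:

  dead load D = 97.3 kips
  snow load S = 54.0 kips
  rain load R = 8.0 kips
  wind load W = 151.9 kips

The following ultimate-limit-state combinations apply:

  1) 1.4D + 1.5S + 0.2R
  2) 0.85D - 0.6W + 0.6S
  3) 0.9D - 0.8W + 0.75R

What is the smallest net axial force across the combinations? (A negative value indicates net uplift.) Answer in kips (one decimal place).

1) 1.4(97.3) + 1.5(54.0) + 0.2(8.0) = 136.2 + 81.0 + 1.6 = 218.8
2) 0.85(97.3) - 0.6(151.9) + 0.6(54.0) = 82.7 - 91.1 + 32.4 = 24.0
3) 0.9(97.3) - 0.8(151.9) + 0.75(8.0) = -28.0
Combination 3 gives the minimum: -28.0 kips.

-28.0 kips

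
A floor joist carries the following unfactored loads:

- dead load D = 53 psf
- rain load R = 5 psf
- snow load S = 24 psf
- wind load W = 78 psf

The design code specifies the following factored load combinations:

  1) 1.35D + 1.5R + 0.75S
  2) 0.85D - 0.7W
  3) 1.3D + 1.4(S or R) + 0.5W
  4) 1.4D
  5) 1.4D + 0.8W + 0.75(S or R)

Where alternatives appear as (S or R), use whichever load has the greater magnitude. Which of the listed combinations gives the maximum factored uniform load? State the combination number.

(S or R) → S = 24 psf.
1) 1.35(53) + 1.5(5) + 0.75(24) = 71.6 + 7.5 + 18.0 = 97.1
2) 0.85(53) - 0.7(78) = -9.6
3) 1.3(53) + 1.4(24) + 0.5(78) = 68.9 + 33.6 + 39.0 = 141.5
4) 1.4(53) = 74.2
5) 1.4(53) + 0.8(78) + 0.75(24) = 74.2 + 62.4 + 18.0 = 154.6
The largest value is 154.6 psf from combination 5.

Combination 5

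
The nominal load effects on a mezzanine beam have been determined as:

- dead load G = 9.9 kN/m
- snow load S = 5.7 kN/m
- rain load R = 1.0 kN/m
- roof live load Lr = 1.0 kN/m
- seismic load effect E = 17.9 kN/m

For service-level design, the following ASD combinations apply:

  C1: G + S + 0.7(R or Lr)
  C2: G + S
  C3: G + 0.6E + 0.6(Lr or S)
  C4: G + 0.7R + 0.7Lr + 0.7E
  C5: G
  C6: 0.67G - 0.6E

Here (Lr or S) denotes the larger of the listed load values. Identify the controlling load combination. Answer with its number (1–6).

Combination 3

(R or Lr) → R = 1.0 kN/m; (Lr or S) → S = 5.7 kN/m.
C1: 1.0(9.9) + 1.0(5.7) + 0.7(1.0) = 16.30
C2: 1.0(9.9) + 1.0(5.7) = 15.60
C3: 1.0(9.9) + 0.6(17.9) + 0.6(5.7) = 24.06
C4: 1.0(9.9) + 0.7(1.0) + 0.7(1.0) + 0.7(17.9) = 23.83
C5: 1.0(9.9) = 9.90
C6: 0.67(9.9) - 0.6(17.9) = -4.11
The largest value is 24.06 kN/m from combination 3.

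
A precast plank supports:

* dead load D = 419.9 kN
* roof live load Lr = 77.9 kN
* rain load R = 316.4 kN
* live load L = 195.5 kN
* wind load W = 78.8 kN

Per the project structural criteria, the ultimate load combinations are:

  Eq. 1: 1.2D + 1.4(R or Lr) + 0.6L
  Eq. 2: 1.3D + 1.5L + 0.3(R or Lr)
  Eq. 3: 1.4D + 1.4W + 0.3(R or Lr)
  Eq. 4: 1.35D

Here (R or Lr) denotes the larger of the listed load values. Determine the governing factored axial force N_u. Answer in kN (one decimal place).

1064.1 kN

(R or Lr) → R = 316.4 kN.
Eq. 1: 1.2(419.9) + 1.4(316.4) + 0.6(195.5) = 1064.1
Eq. 2: 1.3(419.9) + 1.5(195.5) + 0.3(316.4) = 934.0
Eq. 3: 1.4(419.9) + 1.4(78.8) + 0.3(316.4) = 793.1
Eq. 4: 1.35(419.9) = 566.9
The controlling combination is 1, giving 1064.1 kN.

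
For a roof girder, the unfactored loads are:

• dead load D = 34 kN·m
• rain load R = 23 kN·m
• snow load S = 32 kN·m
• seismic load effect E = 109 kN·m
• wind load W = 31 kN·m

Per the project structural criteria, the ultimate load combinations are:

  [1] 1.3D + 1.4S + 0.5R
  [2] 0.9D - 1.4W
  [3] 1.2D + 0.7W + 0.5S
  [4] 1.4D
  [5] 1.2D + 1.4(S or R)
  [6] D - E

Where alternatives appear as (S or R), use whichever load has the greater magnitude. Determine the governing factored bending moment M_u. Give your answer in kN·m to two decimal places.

100.50 kN·m

(S or R) → S = 32 kN·m.
[1] 1.3(34) + 1.4(32) + 0.5(23) = 44.20 + 44.80 + 11.50 = 100.50
[2] 0.9(34) - 1.4(31) = 30.60 - 43.40 = -12.80
[3] 1.2(34) + 0.7(31) + 0.5(32) = 40.80 + 21.70 + 16.00 = 78.50
[4] 1.4(34) = 47.60
[5] 1.2(34) + 1.4(32) = 40.80 + 44.80 = 85.60
[6] 1.0(34) - 1.0(109) = 34.00 - 109.00 = -75.00
Maximum is from combination 1.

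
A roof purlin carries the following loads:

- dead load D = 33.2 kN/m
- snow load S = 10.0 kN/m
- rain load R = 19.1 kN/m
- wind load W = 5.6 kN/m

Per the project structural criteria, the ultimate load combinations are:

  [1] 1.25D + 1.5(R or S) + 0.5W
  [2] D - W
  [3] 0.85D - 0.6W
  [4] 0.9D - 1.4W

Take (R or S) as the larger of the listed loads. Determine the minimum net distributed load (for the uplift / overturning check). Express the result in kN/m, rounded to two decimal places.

22.04 kN/m

(R or S) → R = 19.1 kN/m.
[1] 1.25(33.2) + 1.5(19.1) + 0.5(5.6) = 41.50 + 28.65 + 2.80 = 72.95
[2] 1.0(33.2) - 1.0(5.6) = 33.20 - 5.60 = 27.60
[3] 0.85(33.2) - 0.6(5.6) = 28.22 - 3.36 = 24.86
[4] 0.9(33.2) - 1.4(5.6) = 29.88 - 7.84 = 22.04
Combination 4 gives the minimum: 22.04 kN/m.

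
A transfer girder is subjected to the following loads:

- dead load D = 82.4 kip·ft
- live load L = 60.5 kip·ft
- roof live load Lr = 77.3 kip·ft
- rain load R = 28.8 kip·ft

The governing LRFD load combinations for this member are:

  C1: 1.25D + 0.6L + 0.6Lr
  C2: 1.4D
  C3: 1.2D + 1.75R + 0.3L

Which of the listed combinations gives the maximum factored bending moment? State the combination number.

Combination 1

C1: 1.25(82.4) + 0.6(60.5) + 0.6(77.3) = 103.0 + 36.3 + 46.4 = 185.7
C2: 1.4(82.4) = 115.4
C3: 1.2(82.4) + 1.75(28.8) + 0.3(60.5) = 167.4
The largest value is 185.7 kip·ft from combination 1.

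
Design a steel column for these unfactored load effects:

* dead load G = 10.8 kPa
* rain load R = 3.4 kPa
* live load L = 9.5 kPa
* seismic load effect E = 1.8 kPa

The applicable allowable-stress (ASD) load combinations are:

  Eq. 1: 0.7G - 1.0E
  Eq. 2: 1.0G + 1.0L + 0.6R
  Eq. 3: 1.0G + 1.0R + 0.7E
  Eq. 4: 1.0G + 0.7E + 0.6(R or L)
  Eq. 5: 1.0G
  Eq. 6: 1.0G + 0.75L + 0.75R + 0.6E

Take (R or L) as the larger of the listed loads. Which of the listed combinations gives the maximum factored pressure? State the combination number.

Combination 2

(R or L) → L = 9.5 kPa.
Eq. 1: 0.7(10.8) - 1.0(1.8) = 5.8
Eq. 2: 1.0(10.8) + 1.0(9.5) + 0.6(3.4) = 22.3
Eq. 3: 1.0(10.8) + 1.0(3.4) + 0.7(1.8) = 15.5
Eq. 4: 1.0(10.8) + 0.7(1.8) + 0.6(9.5) = 17.8
Eq. 5: 1.0(10.8) = 10.8
Eq. 6: 1.0(10.8) + 0.75(9.5) + 0.75(3.4) + 0.6(1.8) = 21.6
The largest value is 22.3 kPa from combination 2.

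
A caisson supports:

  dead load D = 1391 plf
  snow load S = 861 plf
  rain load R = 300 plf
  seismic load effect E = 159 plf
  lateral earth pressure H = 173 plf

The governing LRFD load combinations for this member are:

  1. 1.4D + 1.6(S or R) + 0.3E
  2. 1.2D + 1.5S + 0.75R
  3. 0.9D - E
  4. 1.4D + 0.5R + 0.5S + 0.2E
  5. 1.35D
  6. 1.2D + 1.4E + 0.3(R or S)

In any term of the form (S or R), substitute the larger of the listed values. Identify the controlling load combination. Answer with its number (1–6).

(S or R) → S = 861 plf; (R or S) → S = 861 plf.
1. 1.4(1391) + 1.6(861) + 0.3(159) = 3372.70
2. 1.2(1391) + 1.5(861) + 0.75(300) = 3185.70
3. 0.9(1391) - 1.0(159) = 1092.90
4. 1.4(1391) + 0.5(300) + 0.5(861) + 0.2(159) = 2559.70
5. 1.35(1391) = 1877.85
6. 1.2(1391) + 1.4(159) + 0.3(861) = 2150.10
The largest value is 3372.70 plf from combination 1.

Combination 1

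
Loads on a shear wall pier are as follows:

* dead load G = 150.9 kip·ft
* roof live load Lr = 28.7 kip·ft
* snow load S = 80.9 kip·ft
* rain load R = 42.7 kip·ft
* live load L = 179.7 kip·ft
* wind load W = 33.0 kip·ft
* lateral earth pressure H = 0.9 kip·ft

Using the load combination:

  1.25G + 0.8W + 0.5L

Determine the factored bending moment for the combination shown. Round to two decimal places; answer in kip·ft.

304.88 kip·ft

1.25(150.9) + 0.8(33.0) + 0.5(179.7) = 304.88
M_u = 304.88 kip·ft.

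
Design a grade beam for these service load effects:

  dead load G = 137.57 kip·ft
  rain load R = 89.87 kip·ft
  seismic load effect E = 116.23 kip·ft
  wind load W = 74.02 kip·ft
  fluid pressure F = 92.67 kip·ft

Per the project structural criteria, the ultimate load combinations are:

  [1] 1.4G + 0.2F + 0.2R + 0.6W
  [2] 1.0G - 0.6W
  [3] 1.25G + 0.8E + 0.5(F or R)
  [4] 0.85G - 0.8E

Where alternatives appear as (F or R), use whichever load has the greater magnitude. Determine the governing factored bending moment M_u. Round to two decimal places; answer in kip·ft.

(F or R) → F = 92.67 kip·ft.
[1] 1.4(137.57) + 0.2(92.67) + 0.2(89.87) + 0.6(74.02) = 273.52
[2] 1.0(137.57) - 0.6(74.02) = 137.57 - 44.41 = 93.16
[3] 1.25(137.57) + 0.8(116.23) + 0.5(92.67) = 171.96 + 92.98 + 46.34 = 311.28
[4] 0.85(137.57) - 0.8(116.23) = 116.93 - 92.98 = 23.95
Combination 3 governs: M_u = 311.28 kip·ft.

311.28 kip·ft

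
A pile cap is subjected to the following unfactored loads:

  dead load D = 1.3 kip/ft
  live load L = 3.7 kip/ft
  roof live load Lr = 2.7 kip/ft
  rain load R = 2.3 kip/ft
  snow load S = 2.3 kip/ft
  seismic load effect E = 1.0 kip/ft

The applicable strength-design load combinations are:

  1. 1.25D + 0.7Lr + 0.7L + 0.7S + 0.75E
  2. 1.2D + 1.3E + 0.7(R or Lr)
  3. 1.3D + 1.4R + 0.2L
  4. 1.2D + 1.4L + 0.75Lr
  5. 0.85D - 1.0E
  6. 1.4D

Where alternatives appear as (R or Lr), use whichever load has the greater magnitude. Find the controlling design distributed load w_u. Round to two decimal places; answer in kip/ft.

8.77 kip/ft

(R or Lr) → Lr = 2.7 kip/ft.
1. 1.25(1.3) + 0.7(2.7) + 0.7(3.7) + 0.7(2.3) + 0.75(1.0) = 1.63 + 1.89 + 2.59 + 1.61 + 0.75 = 8.47
2. 1.2(1.3) + 1.3(1.0) + 0.7(2.7) = 1.56 + 1.30 + 1.89 = 4.75
3. 1.3(1.3) + 1.4(2.3) + 0.2(3.7) = 1.69 + 3.22 + 0.74 = 5.65
4. 1.2(1.3) + 1.4(3.7) + 0.75(2.7) = 1.56 + 5.18 + 2.03 = 8.77
5. 0.85(1.3) - 1.0(1.0) = 1.11 - 1.00 = 0.11
6. 1.4(1.3) = 1.82
The controlling combination is 4, giving 8.77 kip/ft.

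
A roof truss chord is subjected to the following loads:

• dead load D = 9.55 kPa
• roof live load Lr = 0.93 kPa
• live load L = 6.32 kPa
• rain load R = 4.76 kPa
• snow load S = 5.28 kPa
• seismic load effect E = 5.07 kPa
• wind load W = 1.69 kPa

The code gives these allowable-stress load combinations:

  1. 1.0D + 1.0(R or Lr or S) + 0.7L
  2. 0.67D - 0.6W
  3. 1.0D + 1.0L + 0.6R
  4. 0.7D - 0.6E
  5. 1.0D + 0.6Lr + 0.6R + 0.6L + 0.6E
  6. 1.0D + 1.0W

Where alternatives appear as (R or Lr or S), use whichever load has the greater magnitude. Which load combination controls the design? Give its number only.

Combination 5

(R or Lr or S) → S = 5.28 kPa.
1. 1.0(9.55) + 1.0(5.28) + 0.7(6.32) = 9.55 + 5.28 + 4.42 = 19.25
2. 0.67(9.55) - 0.6(1.69) = 5.38
3. 1.0(9.55) + 1.0(6.32) + 0.6(4.76) = 9.55 + 6.32 + 2.86 = 18.73
4. 0.7(9.55) - 0.6(5.07) = 3.64
5. 1.0(9.55) + 0.6(0.93) + 0.6(4.76) + 0.6(6.32) + 0.6(5.07) = 9.55 + 0.56 + 2.86 + 3.79 + 3.04 = 19.80
6. 1.0(9.55) + 1.0(1.69) = 9.55 + 1.69 = 11.24
The largest value is 19.80 kPa from combination 5.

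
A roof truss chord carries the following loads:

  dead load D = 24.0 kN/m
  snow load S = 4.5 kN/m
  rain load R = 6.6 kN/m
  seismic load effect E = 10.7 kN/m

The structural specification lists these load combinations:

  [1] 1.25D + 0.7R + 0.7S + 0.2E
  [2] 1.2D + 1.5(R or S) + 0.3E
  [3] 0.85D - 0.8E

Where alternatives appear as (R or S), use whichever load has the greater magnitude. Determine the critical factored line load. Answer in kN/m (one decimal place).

41.9 kN/m

(R or S) → R = 6.6 kN/m.
[1] 1.25(24.0) + 0.7(6.6) + 0.7(4.5) + 0.2(10.7) = 39.9
[2] 1.2(24.0) + 1.5(6.6) + 0.3(10.7) = 41.9
[3] 0.85(24.0) - 0.8(10.7) = 11.8
The controlling combination is 2, giving 41.9 kN/m.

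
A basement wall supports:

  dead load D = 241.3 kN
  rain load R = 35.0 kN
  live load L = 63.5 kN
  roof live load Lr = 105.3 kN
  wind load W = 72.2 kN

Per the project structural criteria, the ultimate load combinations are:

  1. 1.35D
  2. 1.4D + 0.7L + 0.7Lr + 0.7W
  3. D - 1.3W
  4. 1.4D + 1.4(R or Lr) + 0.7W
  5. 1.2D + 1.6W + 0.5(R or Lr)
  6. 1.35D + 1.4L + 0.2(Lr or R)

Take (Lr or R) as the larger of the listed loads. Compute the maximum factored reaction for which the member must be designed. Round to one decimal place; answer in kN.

535.8 kN

(R or Lr) → Lr = 105.3 kN; (Lr or R) → Lr = 105.3 kN.
1. 1.35(241.3) = 325.8
2. 1.4(241.3) + 0.7(63.5) + 0.7(105.3) + 0.7(72.2) = 506.5
3. 1.0(241.3) - 1.3(72.2) = 147.4
4. 1.4(241.3) + 1.4(105.3) + 0.7(72.2) = 535.8
5. 1.2(241.3) + 1.6(72.2) + 0.5(105.3) = 457.7
6. 1.35(241.3) + 1.4(63.5) + 0.2(105.3) = 435.7
The controlling combination is 4, giving 535.8 kN.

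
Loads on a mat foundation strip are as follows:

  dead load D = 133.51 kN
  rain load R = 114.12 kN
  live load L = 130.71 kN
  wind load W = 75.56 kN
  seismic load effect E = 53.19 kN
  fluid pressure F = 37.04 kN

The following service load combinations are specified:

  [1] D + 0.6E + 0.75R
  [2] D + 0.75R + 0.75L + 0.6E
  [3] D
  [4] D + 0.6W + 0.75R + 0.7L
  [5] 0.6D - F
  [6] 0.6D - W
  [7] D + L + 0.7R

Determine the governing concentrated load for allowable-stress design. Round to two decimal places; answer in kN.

[1] 1.0(133.51) + 0.6(53.19) + 0.75(114.12) = 133.51 + 31.91 + 85.59 = 251.01
[2] 1.0(133.51) + 0.75(114.12) + 0.75(130.71) + 0.6(53.19) = 349.05
[3] 1.0(133.51) = 133.51
[4] 1.0(133.51) + 0.6(75.56) + 0.75(114.12) + 0.7(130.71) = 355.93
[5] 0.6(133.51) - 1.0(37.04) = 80.11 - 37.04 = 43.07
[6] 0.6(133.51) - 1.0(75.56) = 80.11 - 75.56 = 4.55
[7] 1.0(133.51) + 1.0(130.71) + 0.7(114.12) = 133.51 + 130.71 + 79.88 = 344.10
Maximum is from combination 4.

355.93 kN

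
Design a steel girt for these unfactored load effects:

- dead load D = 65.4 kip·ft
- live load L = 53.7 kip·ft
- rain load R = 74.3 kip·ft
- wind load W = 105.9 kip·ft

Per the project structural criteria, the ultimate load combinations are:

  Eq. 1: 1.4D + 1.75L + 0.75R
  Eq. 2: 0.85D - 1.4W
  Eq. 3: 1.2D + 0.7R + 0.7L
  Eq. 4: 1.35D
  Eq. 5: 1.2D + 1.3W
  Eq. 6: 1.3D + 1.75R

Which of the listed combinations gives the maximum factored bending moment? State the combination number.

Combination 1

Eq. 1: 1.4(65.4) + 1.75(53.7) + 0.75(74.3) = 91.6 + 94.0 + 55.7 = 241.3
Eq. 2: 0.85(65.4) - 1.4(105.9) = 55.6 - 148.3 = -92.7
Eq. 3: 1.2(65.4) + 0.7(74.3) + 0.7(53.7) = 78.5 + 52.0 + 37.6 = 168.1
Eq. 4: 1.35(65.4) = 88.3
Eq. 5: 1.2(65.4) + 1.3(105.9) = 78.5 + 137.7 = 216.2
Eq. 6: 1.3(65.4) + 1.75(74.3) = 85.0 + 130.0 = 215.0
The largest value is 241.3 kip·ft from combination 1.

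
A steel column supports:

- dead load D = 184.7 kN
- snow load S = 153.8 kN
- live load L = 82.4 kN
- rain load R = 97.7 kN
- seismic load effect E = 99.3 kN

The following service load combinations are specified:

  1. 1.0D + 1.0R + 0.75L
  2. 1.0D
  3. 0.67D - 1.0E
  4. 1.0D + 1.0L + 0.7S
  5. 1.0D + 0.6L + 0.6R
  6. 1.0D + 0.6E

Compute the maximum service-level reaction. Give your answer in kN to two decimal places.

374.76 kN

1. 1.0(184.7) + 1.0(97.7) + 0.75(82.4) = 184.70 + 97.70 + 61.80 = 344.20
2. 1.0(184.7) = 184.70
3. 0.67(184.7) - 1.0(99.3) = 123.75 - 99.30 = 24.45
4. 1.0(184.7) + 1.0(82.4) + 0.7(153.8) = 184.70 + 82.40 + 107.66 = 374.76
5. 1.0(184.7) + 0.6(82.4) + 0.6(97.7) = 184.70 + 49.44 + 58.62 = 292.76
6. 1.0(184.7) + 0.6(99.3) = 184.70 + 59.58 = 244.28
The controlling combination is 4, giving 374.76 kN.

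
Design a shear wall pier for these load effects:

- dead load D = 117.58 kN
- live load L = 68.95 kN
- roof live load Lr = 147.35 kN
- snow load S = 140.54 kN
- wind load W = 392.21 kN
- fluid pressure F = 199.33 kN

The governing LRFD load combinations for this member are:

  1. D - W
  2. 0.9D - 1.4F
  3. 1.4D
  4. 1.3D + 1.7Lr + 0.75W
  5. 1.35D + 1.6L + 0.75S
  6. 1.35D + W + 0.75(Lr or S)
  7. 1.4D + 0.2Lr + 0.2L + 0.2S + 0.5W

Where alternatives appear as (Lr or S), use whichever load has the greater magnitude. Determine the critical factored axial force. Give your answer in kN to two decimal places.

(Lr or S) → Lr = 147.35 kN.
1. 1.0(117.58) - 1.0(392.21) = 117.58 - 392.21 = -274.63
2. 0.9(117.58) - 1.4(199.33) = 105.82 - 279.06 = -173.24
3. 1.4(117.58) = 164.61
4. 1.3(117.58) + 1.7(147.35) + 0.75(392.21) = 152.85 + 250.50 + 294.16 = 697.51
5. 1.35(117.58) + 1.6(68.95) + 0.75(140.54) = 158.73 + 110.32 + 105.41 = 374.46
6. 1.35(117.58) + 1.0(392.21) + 0.75(147.35) = 661.46
7. 1.4(117.58) + 0.2(147.35) + 0.2(68.95) + 0.2(140.54) + 0.5(392.21) = 164.61 + 29.47 + 13.79 + 28.11 + 196.11 = 432.09
The controlling combination is 4, giving 697.51 kN.

697.51 kN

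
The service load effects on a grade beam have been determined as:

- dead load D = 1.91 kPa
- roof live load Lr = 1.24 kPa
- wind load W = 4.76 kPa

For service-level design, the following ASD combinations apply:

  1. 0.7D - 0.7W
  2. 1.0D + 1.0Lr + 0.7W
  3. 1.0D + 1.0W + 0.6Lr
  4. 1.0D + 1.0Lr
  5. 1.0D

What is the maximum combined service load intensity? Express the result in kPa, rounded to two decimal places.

1. 0.7(1.91) - 0.7(4.76) = -2.00
2. 1.0(1.91) + 1.0(1.24) + 0.7(4.76) = 1.91 + 1.24 + 3.33 = 6.48
3. 1.0(1.91) + 1.0(4.76) + 0.6(1.24) = 1.91 + 4.76 + 0.74 = 7.41
4. 1.0(1.91) + 1.0(1.24) = 1.91 + 1.24 = 3.15
5. 1.0(1.91) = 1.91
Maximum is from combination 3.

7.41 kPa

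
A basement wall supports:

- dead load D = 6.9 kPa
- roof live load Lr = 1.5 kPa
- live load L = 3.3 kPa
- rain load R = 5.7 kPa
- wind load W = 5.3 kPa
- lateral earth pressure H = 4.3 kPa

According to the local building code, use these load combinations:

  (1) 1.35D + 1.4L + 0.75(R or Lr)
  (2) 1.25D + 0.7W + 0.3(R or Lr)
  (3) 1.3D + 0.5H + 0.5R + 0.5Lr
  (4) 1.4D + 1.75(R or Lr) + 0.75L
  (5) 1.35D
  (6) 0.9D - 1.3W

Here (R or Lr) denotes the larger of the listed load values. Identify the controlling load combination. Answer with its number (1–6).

Combination 4

(R or Lr) → R = 5.7 kPa.
(1) 1.35(6.9) + 1.4(3.3) + 0.75(5.7) = 18.21
(2) 1.25(6.9) + 0.7(5.3) + 0.3(5.7) = 8.63 + 3.71 + 1.71 = 14.05
(3) 1.3(6.9) + 0.5(4.3) + 0.5(5.7) + 0.5(1.5) = 8.97 + 2.15 + 2.85 + 0.75 = 14.72
(4) 1.4(6.9) + 1.75(5.7) + 0.75(3.3) = 22.11
(5) 1.35(6.9) = 9.32
(6) 0.9(6.9) - 1.3(5.3) = 6.21 - 6.89 = -0.68
The largest value is 22.11 kPa from combination 4.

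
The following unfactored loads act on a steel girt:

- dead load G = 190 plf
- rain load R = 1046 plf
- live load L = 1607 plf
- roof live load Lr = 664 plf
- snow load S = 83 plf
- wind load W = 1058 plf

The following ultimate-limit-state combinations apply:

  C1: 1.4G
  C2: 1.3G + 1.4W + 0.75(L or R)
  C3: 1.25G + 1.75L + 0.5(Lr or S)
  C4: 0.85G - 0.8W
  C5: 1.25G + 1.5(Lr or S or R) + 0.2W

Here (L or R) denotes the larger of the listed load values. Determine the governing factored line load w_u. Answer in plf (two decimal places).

(L or R) → L = 1607 plf; (Lr or S) → Lr = 664 plf; (Lr or S or R) → R = 1046 plf.
C1: 1.4(190) = 266.00
C2: 1.3(190) + 1.4(1058) + 0.75(1607) = 2933.45
C3: 1.25(190) + 1.75(1607) + 0.5(664) = 3381.75
C4: 0.85(190) - 0.8(1058) = -684.90
C5: 1.25(190) + 1.5(1046) + 0.2(1058) = 2018.10
Combination 3 governs: w_u = 3381.75 plf.

3381.75 plf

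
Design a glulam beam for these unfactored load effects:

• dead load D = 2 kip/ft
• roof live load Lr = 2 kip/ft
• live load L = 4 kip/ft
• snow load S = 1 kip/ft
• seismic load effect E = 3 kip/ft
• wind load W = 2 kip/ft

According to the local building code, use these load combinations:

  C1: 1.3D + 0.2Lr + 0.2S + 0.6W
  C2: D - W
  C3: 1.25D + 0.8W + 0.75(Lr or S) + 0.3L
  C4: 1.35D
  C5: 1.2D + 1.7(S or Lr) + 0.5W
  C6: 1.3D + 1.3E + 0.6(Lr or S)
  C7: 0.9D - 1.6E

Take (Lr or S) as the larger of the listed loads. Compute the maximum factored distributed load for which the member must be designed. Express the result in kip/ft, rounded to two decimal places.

7.70 kip/ft

(Lr or S) → Lr = 2 kip/ft; (S or Lr) → Lr = 2 kip/ft.
C1: 1.3(2) + 0.2(2) + 0.2(1) + 0.6(2) = 2.60 + 0.40 + 0.20 + 1.20 = 4.40
C2: 1.0(2) - 1.0(2) = 2.00 - 2.00 = 0.00
C3: 1.25(2) + 0.8(2) + 0.75(2) + 0.3(4) = 2.50 + 1.60 + 1.50 + 1.20 = 6.80
C4: 1.35(2) = 2.70
C5: 1.2(2) + 1.7(2) + 0.5(2) = 2.40 + 3.40 + 1.00 = 6.80
C6: 1.3(2) + 1.3(3) + 0.6(2) = 2.60 + 3.90 + 1.20 = 7.70
C7: 0.9(2) - 1.6(3) = 1.80 - 4.80 = -3.00
The controlling combination is 6, giving 7.70 kip/ft.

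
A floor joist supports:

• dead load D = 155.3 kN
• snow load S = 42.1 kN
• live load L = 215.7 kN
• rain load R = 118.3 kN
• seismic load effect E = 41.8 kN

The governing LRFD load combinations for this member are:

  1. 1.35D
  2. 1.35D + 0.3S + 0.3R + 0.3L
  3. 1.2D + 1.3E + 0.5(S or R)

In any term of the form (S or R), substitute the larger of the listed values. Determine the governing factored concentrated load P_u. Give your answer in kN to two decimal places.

322.49 kN

(S or R) → R = 118.3 kN.
1. 1.35(155.3) = 209.66
2. 1.35(155.3) + 0.3(42.1) + 0.3(118.3) + 0.3(215.7) = 322.49
3. 1.2(155.3) + 1.3(41.8) + 0.5(118.3) = 299.85
Combination 2 governs: P_u = 322.49 kN.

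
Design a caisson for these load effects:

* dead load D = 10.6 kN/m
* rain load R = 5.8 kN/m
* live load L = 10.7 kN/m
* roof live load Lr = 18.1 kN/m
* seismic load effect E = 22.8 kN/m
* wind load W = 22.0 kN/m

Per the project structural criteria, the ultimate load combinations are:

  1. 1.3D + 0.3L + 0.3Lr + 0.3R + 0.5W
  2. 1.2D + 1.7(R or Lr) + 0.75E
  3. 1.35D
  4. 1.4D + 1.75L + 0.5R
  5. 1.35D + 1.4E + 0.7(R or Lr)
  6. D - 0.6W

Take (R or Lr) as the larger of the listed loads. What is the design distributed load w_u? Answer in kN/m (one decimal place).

60.6 kN/m

(R or Lr) → Lr = 18.1 kN/m.
1. 1.3(10.6) + 0.3(10.7) + 0.3(18.1) + 0.3(5.8) + 0.5(22.0) = 35.2
2. 1.2(10.6) + 1.7(18.1) + 0.75(22.8) = 12.7 + 30.8 + 17.1 = 60.6
3. 1.35(10.6) = 14.3
4. 1.4(10.6) + 1.75(10.7) + 0.5(5.8) = 36.5
5. 1.35(10.6) + 1.4(22.8) + 0.7(18.1) = 14.3 + 31.9 + 12.7 = 58.9
6. 1.0(10.6) - 0.6(22.0) = 10.6 - 13.2 = -2.6
Combination 2 governs: w_u = 60.6 kN/m.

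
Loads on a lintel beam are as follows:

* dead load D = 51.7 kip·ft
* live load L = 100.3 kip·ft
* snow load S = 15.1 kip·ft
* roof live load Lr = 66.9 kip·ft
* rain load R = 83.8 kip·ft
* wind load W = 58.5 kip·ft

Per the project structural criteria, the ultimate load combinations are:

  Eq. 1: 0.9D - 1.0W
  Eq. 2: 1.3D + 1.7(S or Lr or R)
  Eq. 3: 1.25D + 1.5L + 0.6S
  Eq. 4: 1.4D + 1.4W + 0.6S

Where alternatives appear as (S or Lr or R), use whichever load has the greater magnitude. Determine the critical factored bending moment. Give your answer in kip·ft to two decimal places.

224.14 kip·ft

(S or Lr or R) → R = 83.8 kip·ft.
Eq. 1: 0.9(51.7) - 1.0(58.5) = -11.97
Eq. 2: 1.3(51.7) + 1.7(83.8) = 209.67
Eq. 3: 1.25(51.7) + 1.5(100.3) + 0.6(15.1) = 224.14
Eq. 4: 1.4(51.7) + 1.4(58.5) + 0.6(15.1) = 163.34
The controlling combination is 3, giving 224.14 kip·ft.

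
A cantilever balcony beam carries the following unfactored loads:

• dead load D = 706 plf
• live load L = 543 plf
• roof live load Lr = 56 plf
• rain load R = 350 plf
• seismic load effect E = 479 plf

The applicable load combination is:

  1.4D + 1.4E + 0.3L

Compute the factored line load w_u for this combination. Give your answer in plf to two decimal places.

1821.90 plf

1.4(706) + 1.4(479) + 0.3(543) = 988.40 + 670.60 + 162.90 = 1821.90
w_u = 1821.90 plf.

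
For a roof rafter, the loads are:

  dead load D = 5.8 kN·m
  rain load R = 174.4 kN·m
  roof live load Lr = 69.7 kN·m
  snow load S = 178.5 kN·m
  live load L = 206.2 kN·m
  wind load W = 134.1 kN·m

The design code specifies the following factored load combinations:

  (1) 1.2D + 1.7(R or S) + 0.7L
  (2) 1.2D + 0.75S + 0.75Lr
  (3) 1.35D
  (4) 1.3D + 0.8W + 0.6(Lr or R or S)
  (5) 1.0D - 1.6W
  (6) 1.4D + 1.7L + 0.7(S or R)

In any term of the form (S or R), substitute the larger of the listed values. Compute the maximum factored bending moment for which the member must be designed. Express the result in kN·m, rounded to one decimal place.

(R or S) → S = 178.5 kN·m; (Lr or R or S) → S = 178.5 kN·m; (S or R) → S = 178.5 kN·m.
(1) 1.2(5.8) + 1.7(178.5) + 0.7(206.2) = 454.8
(2) 1.2(5.8) + 0.75(178.5) + 0.75(69.7) = 193.1
(3) 1.35(5.8) = 7.8
(4) 1.3(5.8) + 0.8(134.1) + 0.6(178.5) = 221.9
(5) 1.0(5.8) - 1.6(134.1) = -208.8
(6) 1.4(5.8) + 1.7(206.2) + 0.7(178.5) = 483.6
The controlling combination is 6, giving 483.6 kN·m.

483.6 kN·m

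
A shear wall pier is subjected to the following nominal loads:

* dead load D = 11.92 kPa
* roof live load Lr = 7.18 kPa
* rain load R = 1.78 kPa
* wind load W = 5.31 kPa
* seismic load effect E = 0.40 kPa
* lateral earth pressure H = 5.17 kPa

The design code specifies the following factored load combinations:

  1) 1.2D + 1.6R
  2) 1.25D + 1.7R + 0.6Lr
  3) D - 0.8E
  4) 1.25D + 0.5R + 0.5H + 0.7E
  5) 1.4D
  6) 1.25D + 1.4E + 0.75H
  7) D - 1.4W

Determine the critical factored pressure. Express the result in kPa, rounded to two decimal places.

1) 1.2(11.92) + 1.6(1.78) = 14.30 + 2.85 = 17.15
2) 1.25(11.92) + 1.7(1.78) + 0.6(7.18) = 22.23
3) 1.0(11.92) - 0.8(0.40) = 11.92 - 0.32 = 11.60
4) 1.25(11.92) + 0.5(1.78) + 0.5(5.17) + 0.7(0.40) = 14.90 + 0.89 + 2.59 + 0.28 = 18.66
5) 1.4(11.92) = 16.69
6) 1.25(11.92) + 1.4(0.40) + 0.75(5.17) = 14.90 + 0.56 + 3.88 = 19.34
7) 1.0(11.92) - 1.4(5.31) = 11.92 - 7.43 = 4.49
Maximum is from combination 2.

22.23 kPa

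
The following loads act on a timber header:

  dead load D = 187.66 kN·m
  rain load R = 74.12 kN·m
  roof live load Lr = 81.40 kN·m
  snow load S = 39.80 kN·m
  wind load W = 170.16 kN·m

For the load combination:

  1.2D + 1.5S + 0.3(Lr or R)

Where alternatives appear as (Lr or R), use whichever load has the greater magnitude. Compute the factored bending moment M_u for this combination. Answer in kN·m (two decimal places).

(Lr or R) → Lr = 81.40 kN·m.
1.2(187.66) + 1.5(39.80) + 0.3(81.40) = 309.31
M_u = 309.31 kN·m.

309.31 kN·m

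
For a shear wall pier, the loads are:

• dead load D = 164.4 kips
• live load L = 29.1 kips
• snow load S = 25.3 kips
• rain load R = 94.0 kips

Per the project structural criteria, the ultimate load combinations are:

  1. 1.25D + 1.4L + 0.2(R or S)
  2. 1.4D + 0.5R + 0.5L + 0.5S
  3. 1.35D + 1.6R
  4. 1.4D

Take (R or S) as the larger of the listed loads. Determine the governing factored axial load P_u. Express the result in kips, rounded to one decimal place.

372.3 kips

(R or S) → R = 94.0 kips.
1. 1.25(164.4) + 1.4(29.1) + 0.2(94.0) = 205.5 + 40.7 + 18.8 = 265.0
2. 1.4(164.4) + 0.5(94.0) + 0.5(29.1) + 0.5(25.3) = 304.4
3. 1.35(164.4) + 1.6(94.0) = 221.9 + 150.4 = 372.3
4. 1.4(164.4) = 230.2
The controlling combination is 3, giving 372.3 kips.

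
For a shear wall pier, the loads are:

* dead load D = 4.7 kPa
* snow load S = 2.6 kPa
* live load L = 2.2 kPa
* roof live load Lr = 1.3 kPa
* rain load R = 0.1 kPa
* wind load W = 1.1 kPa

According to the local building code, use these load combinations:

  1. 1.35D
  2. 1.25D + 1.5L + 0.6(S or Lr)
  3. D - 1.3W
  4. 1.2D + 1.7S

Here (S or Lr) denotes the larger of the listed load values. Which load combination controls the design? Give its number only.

(S or Lr) → S = 2.6 kPa.
1. 1.35(4.7) = 6.3
2. 1.25(4.7) + 1.5(2.2) + 0.6(2.6) = 10.7
3. 1.0(4.7) - 1.3(1.1) = 4.7 - 1.4 = 3.3
4. 1.2(4.7) + 1.7(2.6) = 10.1
The largest value is 10.7 kPa from combination 2.

Combination 2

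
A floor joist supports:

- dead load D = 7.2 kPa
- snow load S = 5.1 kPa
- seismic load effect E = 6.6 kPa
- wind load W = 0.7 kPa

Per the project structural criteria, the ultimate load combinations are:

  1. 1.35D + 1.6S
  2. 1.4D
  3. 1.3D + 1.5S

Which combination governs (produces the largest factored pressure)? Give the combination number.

1. 1.35(7.2) + 1.6(5.1) = 17.9
2. 1.4(7.2) = 10.1
3. 1.3(7.2) + 1.5(5.1) = 17.0
The largest value is 17.9 kPa from combination 1.

Combination 1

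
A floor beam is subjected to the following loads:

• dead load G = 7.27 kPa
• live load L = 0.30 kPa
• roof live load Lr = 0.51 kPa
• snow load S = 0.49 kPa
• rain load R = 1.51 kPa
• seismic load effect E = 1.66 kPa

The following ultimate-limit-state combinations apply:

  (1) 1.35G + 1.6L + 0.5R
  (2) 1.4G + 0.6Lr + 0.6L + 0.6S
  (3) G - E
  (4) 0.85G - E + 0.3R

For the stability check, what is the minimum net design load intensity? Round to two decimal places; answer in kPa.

4.97 kPa

(1) 1.35(7.27) + 1.6(0.30) + 0.5(1.51) = 9.81 + 0.48 + 0.76 = 11.05
(2) 1.4(7.27) + 0.6(0.51) + 0.6(0.30) + 0.6(0.49) = 10.18 + 0.31 + 0.18 + 0.29 = 10.96
(3) 1.0(7.27) - 1.0(1.66) = 7.27 - 1.66 = 5.61
(4) 0.85(7.27) - 1.0(1.66) + 0.3(1.51) = 6.18 - 1.66 + 0.45 = 4.97
Combination 4 gives the minimum: 4.97 kPa.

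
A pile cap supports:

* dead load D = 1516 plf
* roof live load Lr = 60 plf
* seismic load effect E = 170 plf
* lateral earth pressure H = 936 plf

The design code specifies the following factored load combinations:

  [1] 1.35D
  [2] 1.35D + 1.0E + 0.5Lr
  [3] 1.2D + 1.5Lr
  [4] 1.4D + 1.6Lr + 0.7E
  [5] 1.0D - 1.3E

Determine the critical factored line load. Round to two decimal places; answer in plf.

2337.40 plf

[1] 1.35(1516) = 2046.60
[2] 1.35(1516) + 1.0(170) + 0.5(60) = 2046.60 + 170.00 + 30.00 = 2246.60
[3] 1.2(1516) + 1.5(60) = 1819.20 + 90.00 = 1909.20
[4] 1.4(1516) + 1.6(60) + 0.7(170) = 2122.40 + 96.00 + 119.00 = 2337.40
[5] 1.0(1516) - 1.3(170) = 1516.00 - 221.00 = 1295.00
Combination 4 governs: w_u = 2337.40 plf.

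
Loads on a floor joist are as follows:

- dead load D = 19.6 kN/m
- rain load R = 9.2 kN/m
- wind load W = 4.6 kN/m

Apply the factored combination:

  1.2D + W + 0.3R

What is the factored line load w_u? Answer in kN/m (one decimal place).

1.2(19.6) + 1.0(4.6) + 0.3(9.2) = 30.9
w_u = 30.9 kN/m.

30.9 kN/m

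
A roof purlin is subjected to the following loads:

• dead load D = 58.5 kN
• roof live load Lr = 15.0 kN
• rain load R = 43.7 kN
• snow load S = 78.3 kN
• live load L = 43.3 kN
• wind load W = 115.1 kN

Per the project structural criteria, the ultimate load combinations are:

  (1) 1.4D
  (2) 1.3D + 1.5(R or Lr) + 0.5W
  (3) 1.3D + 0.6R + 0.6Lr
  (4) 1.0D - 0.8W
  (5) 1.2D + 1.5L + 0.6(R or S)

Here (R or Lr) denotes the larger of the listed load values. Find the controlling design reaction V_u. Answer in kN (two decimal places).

199.15 kN

(R or Lr) → R = 43.7 kN; (R or S) → S = 78.3 kN.
(1) 1.4(58.5) = 81.90
(2) 1.3(58.5) + 1.5(43.7) + 0.5(115.1) = 76.05 + 65.55 + 57.55 = 199.15
(3) 1.3(58.5) + 0.6(43.7) + 0.6(15.0) = 76.05 + 26.22 + 9.00 = 111.27
(4) 1.0(58.5) - 0.8(115.1) = 58.50 - 92.08 = -33.58
(5) 1.2(58.5) + 1.5(43.3) + 0.6(78.3) = 70.20 + 64.95 + 46.98 = 182.13
Combination 2 governs: V_u = 199.15 kN.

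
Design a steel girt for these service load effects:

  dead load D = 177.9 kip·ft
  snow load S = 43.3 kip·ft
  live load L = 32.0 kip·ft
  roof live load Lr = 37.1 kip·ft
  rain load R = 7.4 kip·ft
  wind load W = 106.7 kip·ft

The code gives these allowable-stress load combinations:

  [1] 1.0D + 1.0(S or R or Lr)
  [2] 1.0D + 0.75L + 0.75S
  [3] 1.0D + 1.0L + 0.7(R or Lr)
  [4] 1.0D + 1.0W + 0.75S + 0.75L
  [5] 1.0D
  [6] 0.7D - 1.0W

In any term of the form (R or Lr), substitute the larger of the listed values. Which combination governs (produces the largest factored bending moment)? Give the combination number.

Combination 4

(S or R or Lr) → S = 43.3 kip·ft; (R or Lr) → Lr = 37.1 kip·ft.
[1] 1.0(177.9) + 1.0(43.3) = 177.90 + 43.30 = 221.20
[2] 1.0(177.9) + 0.75(32.0) + 0.75(43.3) = 177.90 + 24.00 + 32.48 = 234.38
[3] 1.0(177.9) + 1.0(32.0) + 0.7(37.1) = 177.90 + 32.00 + 25.97 = 235.87
[4] 1.0(177.9) + 1.0(106.7) + 0.75(43.3) + 0.75(32.0) = 177.90 + 106.70 + 32.48 + 24.00 = 341.08
[5] 1.0(177.9) = 177.90
[6] 0.7(177.9) - 1.0(106.7) = 124.53 - 106.70 = 17.83
The largest value is 341.08 kip·ft from combination 4.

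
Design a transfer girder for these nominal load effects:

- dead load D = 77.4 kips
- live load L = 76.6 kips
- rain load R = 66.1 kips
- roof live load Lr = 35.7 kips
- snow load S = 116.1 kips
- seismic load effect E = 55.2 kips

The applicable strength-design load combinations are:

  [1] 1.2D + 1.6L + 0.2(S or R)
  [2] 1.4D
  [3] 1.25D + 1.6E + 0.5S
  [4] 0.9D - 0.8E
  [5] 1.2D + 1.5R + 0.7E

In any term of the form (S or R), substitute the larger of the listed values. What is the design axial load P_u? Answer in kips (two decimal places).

(S or R) → S = 116.1 kips.
[1] 1.2(77.4) + 1.6(76.6) + 0.2(116.1) = 92.88 + 122.56 + 23.22 = 238.66
[2] 1.4(77.4) = 108.36
[3] 1.25(77.4) + 1.6(55.2) + 0.5(116.1) = 96.75 + 88.32 + 58.05 = 243.12
[4] 0.9(77.4) - 0.8(55.2) = 69.66 - 44.16 = 25.50
[5] 1.2(77.4) + 1.5(66.1) + 0.7(55.2) = 92.88 + 99.15 + 38.64 = 230.67
Combination 3 governs: P_u = 243.12 kips.

243.12 kips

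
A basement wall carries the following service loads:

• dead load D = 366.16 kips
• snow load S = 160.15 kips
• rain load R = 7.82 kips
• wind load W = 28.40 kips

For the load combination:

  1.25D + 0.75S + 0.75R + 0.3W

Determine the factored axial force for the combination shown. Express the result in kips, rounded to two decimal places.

592.20 kips

1.25(366.16) + 0.75(160.15) + 0.75(7.82) + 0.3(28.40) = 592.20
P_u = 592.20 kips.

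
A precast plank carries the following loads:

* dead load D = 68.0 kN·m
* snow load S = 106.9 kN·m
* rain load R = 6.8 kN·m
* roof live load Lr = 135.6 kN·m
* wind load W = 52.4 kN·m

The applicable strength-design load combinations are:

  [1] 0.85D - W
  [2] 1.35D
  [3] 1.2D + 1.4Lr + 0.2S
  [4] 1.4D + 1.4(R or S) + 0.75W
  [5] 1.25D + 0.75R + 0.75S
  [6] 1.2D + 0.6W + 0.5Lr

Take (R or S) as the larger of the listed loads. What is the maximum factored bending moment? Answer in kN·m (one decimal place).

292.8 kN·m

(R or S) → S = 106.9 kN·m.
[1] 0.85(68.0) - 1.0(52.4) = 57.8 - 52.4 = 5.4
[2] 1.35(68.0) = 91.8
[3] 1.2(68.0) + 1.4(135.6) + 0.2(106.9) = 81.6 + 189.8 + 21.4 = 292.8
[4] 1.4(68.0) + 1.4(106.9) + 0.75(52.4) = 95.2 + 149.7 + 39.3 = 284.2
[5] 1.25(68.0) + 0.75(6.8) + 0.75(106.9) = 85.0 + 5.1 + 80.2 = 170.3
[6] 1.2(68.0) + 0.6(52.4) + 0.5(135.6) = 81.6 + 31.4 + 67.8 = 180.8
The controlling combination is 3, giving 292.8 kN·m.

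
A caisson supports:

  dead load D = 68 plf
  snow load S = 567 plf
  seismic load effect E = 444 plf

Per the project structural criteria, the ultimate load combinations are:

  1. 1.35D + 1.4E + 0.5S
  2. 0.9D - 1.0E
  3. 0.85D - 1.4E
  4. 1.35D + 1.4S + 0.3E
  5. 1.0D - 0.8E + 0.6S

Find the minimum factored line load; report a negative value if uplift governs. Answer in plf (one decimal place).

-563.8 plf

1. 1.35(68) + 1.4(444) + 0.5(567) = 996.9
2. 0.9(68) - 1.0(444) = -382.8
3. 0.85(68) - 1.4(444) = -563.8
4. 1.35(68) + 1.4(567) + 0.3(444) = 1018.8
5. 1.0(68) - 0.8(444) + 0.6(567) = 53.0
Combination 3 gives the minimum: -563.8 plf.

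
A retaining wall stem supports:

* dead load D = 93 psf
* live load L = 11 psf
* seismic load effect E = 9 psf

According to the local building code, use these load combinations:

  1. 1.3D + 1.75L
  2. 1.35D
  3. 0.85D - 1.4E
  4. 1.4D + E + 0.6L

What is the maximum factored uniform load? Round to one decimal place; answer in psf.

145.8 psf

1. 1.3(93) + 1.75(11) = 120.9 + 19.3 = 140.2
2. 1.35(93) = 125.6
3. 0.85(93) - 1.4(9) = 79.1 - 12.6 = 66.5
4. 1.4(93) + 1.0(9) + 0.6(11) = 130.2 + 9.0 + 6.6 = 145.8
The controlling combination is 4, giving 145.8 psf.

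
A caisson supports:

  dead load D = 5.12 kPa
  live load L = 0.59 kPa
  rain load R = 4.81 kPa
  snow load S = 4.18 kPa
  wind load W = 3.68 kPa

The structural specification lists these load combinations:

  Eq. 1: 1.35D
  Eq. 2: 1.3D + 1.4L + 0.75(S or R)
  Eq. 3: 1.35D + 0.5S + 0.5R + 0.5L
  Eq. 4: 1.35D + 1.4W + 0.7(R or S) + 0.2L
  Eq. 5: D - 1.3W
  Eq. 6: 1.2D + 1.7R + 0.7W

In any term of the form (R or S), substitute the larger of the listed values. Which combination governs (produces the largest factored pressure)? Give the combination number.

Combination 6

(S or R) → R = 4.81 kPa; (R or S) → R = 4.81 kPa.
Eq. 1: 1.35(5.12) = 6.91
Eq. 2: 1.3(5.12) + 1.4(0.59) + 0.75(4.81) = 11.09
Eq. 3: 1.35(5.12) + 0.5(4.18) + 0.5(4.81) + 0.5(0.59) = 11.70
Eq. 4: 1.35(5.12) + 1.4(3.68) + 0.7(4.81) + 0.2(0.59) = 6.91 + 5.15 + 3.37 + 0.12 = 15.55
Eq. 5: 1.0(5.12) - 1.3(3.68) = 5.12 - 4.78 = 0.34
Eq. 6: 1.2(5.12) + 1.7(4.81) + 0.7(3.68) = 6.14 + 8.18 + 2.58 = 16.90
The largest value is 16.90 kPa from combination 6.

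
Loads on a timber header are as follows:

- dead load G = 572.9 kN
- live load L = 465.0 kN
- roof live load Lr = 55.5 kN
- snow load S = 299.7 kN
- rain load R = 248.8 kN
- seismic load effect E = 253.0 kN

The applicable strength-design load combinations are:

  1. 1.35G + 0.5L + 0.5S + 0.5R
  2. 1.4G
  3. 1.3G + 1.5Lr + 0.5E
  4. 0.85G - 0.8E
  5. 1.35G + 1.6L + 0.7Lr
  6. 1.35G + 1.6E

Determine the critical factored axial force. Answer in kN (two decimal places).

1556.27 kN

1. 1.35(572.9) + 0.5(465.0) + 0.5(299.7) + 0.5(248.8) = 773.42 + 232.50 + 149.85 + 124.40 = 1280.17
2. 1.4(572.9) = 802.06
3. 1.3(572.9) + 1.5(55.5) + 0.5(253.0) = 744.77 + 83.25 + 126.50 = 954.52
4. 0.85(572.9) - 0.8(253.0) = 486.97 - 202.40 = 284.57
5. 1.35(572.9) + 1.6(465.0) + 0.7(55.5) = 773.42 + 744.00 + 38.85 = 1556.27
6. 1.35(572.9) + 1.6(253.0) = 773.42 + 404.80 = 1178.22
Combination 5 governs: N_u = 1556.27 kN.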